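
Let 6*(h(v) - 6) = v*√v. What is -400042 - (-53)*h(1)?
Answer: -2398291/6 ≈ -3.9972e+5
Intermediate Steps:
h(v) = 6 + v^(3/2)/6 (h(v) = 6 + (v*√v)/6 = 6 + v^(3/2)/6)
-400042 - (-53)*h(1) = -400042 - (-53)*(6 + 1^(3/2)/6) = -400042 - (-53)*(6 + (⅙)*1) = -400042 - (-53)*(6 + ⅙) = -400042 - (-53)*37/6 = -400042 - 1*(-1961/6) = -400042 + 1961/6 = -2398291/6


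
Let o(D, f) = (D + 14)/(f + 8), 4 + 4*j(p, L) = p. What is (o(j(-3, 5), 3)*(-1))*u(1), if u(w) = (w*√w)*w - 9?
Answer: 98/11 ≈ 8.9091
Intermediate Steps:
j(p, L) = -1 + p/4
o(D, f) = (14 + D)/(8 + f)
u(w) = -9 + w^(5/2) (u(w) = w^(3/2)*w - 9 = w^(5/2) - 9 = -9 + w^(5/2))
(o(j(-3, 5), 3)*(-1))*u(1) = (((14 + (-1 + (¼)*(-3)))/(8 + 3))*(-1))*(-9 + 1^(5/2)) = (((14 + (-1 - ¾))/11)*(-1))*(-9 + 1) = (((14 - 7/4)/11)*(-1))*(-8) = (((1/11)*(49/4))*(-1))*(-8) = ((49/44)*(-1))*(-8) = -49/44*(-8) = 98/11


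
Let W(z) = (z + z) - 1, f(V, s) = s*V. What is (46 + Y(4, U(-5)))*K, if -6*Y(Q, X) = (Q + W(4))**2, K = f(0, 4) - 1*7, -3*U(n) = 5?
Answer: -1085/6 ≈ -180.83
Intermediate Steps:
f(V, s) = V*s
U(n) = -5/3 (U(n) = -1/3*5 = -5/3)
K = -7 (K = 0*4 - 1*7 = 0 - 7 = -7)
W(z) = -1 + 2*z (W(z) = 2*z - 1 = -1 + 2*z)
Y(Q, X) = -(7 + Q)**2/6 (Y(Q, X) = -(Q + (-1 + 2*4))**2/6 = -(Q + (-1 + 8))**2/6 = -(Q + 7)**2/6 = -(7 + Q)**2/6)
(46 + Y(4, U(-5)))*K = (46 - (7 + 4)**2/6)*(-7) = (46 - 1/6*11**2)*(-7) = (46 - 1/6*121)*(-7) = (46 - 121/6)*(-7) = (155/6)*(-7) = -1085/6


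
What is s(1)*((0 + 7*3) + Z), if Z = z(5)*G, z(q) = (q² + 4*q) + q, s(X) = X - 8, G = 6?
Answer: -2247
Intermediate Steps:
s(X) = -8 + X
z(q) = q² + 5*q
Z = 300 (Z = (5*(5 + 5))*6 = (5*10)*6 = 50*6 = 300)
s(1)*((0 + 7*3) + Z) = (-8 + 1)*((0 + 7*3) + 300) = -7*((0 + 21) + 300) = -7*(21 + 300) = -7*321 = -2247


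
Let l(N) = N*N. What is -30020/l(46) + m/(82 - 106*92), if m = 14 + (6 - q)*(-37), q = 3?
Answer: -72522037/5115430 ≈ -14.177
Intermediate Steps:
l(N) = N²
m = -97 (m = 14 + (6 - 1*3)*(-37) = 14 + (6 - 3)*(-37) = 14 + 3*(-37) = 14 - 111 = -97)
-30020/l(46) + m/(82 - 106*92) = -30020/(46²) - 97/(82 - 106*92) = -30020/2116 - 97/(82 - 9752) = -30020*1/2116 - 97/(-9670) = -7505/529 - 97*(-1/9670) = -7505/529 + 97/9670 = -72522037/5115430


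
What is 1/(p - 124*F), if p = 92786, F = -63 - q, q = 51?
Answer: 1/106922 ≈ 9.3526e-6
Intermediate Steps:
F = -114 (F = -63 - 1*51 = -63 - 51 = -114)
1/(p - 124*F) = 1/(92786 - 124*(-114)) = 1/(92786 + 14136) = 1/106922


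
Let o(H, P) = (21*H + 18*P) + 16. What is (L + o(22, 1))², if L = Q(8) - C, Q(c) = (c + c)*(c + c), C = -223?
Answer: 950625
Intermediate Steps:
o(H, P) = 16 + 18*P + 21*H (o(H, P) = (18*P + 21*H) + 16 = 16 + 18*P + 21*H)
Q(c) = 4*c² (Q(c) = (2*c)*(2*c) = 4*c²)
L = 479 (L = 4*8² - 1*(-223) = 4*64 + 223 = 256 + 223 = 479)
(L + o(22, 1))² = (479 + (16 + 18*1 + 21*22))² = (479 + (16 + 18 + 462))² = (479 + 496)² = 975² = 950625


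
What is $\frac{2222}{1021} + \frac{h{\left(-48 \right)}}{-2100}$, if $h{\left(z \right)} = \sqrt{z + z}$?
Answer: $\frac{2222}{1021} - \frac{i \sqrt{6}}{525} \approx 2.1763 - 0.0046657 i$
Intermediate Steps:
$h{\left(z \right)} = \sqrt{2} \sqrt{z}$ ($h{\left(z \right)} = \sqrt{2 z} = \sqrt{2} \sqrt{z}$)
$\frac{2222}{1021} + \frac{h{\left(-48 \right)}}{-2100} = \frac{2222}{1021} + \frac{\sqrt{2} \sqrt{-48}}{-2100} = 2222 \cdot \frac{1}{1021} + \sqrt{2} \cdot 4 i \sqrt{3} \left(- \frac{1}{2100}\right) = \frac{2222}{1021} + 4 i \sqrt{6} \left(- \frac{1}{2100}\right) = \frac{2222}{1021} - \frac{i \sqrt{6}}{525}$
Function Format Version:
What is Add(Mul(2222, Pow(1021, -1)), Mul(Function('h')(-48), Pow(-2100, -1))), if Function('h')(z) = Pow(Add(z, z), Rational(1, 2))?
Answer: Add(Rational(2222, 1021), Mul(Rational(-1, 525), I, Pow(6, Rational(1, 2)))) ≈ Add(2.1763, Mul(-0.0046657, I))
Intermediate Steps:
Function('h')(z) = Mul(Pow(2, Rational(1, 2)), Pow(z, Rational(1, 2))) (Function('h')(z) = Pow(Mul(2, z), Rational(1, 2)) = Mul(Pow(2, Rational(1, 2)), Pow(z, Rational(1, 2))))
Add(Mul(2222, Pow(1021, -1)), Mul(Function('h')(-48), Pow(-2100, -1))) = Add(Mul(2222, Pow(1021, -1)), Mul(Mul(Pow(2, Rational(1, 2)), Pow(-48, Rational(1, 2))), Pow(-2100, -1))) = Add(Mul(2222, Rational(1, 1021)), Mul(Mul(Pow(2, Rational(1, 2)), Mul(4, I, Pow(3, Rational(1, 2)))), Rational(-1, 2100))) = Add(Rational(2222, 1021), Mul(Mul(4, I, Pow(6, Rational(1, 2))), Rational(-1, 2100))) = Add(Rational(2222, 1021), Mul(Rational(-1, 525), I, Pow(6, Rational(1, 2))))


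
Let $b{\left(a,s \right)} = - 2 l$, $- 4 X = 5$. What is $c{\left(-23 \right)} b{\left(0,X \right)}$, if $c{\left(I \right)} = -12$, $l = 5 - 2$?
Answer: $72$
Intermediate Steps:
$l = 3$
$X = - \frac{5}{4}$ ($X = \left(- \frac{1}{4}\right) 5 = - \frac{5}{4} \approx -1.25$)
$b{\left(a,s \right)} = -6$ ($b{\left(a,s \right)} = \left(-2\right) 3 = -6$)
$c{\left(-23 \right)} b{\left(0,X \right)} = \left(-12\right) \left(-6\right) = 72$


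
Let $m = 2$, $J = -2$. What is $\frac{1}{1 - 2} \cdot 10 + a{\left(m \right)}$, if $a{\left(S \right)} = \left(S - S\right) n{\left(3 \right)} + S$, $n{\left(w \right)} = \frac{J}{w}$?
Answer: $-8$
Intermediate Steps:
$n{\left(w \right)} = - \frac{2}{w}$
$a{\left(S \right)} = S$ ($a{\left(S \right)} = \left(S - S\right) \left(- \frac{2}{3}\right) + S = 0 \left(\left(-2\right) \frac{1}{3}\right) + S = 0 \left(- \frac{2}{3}\right) + S = 0 + S = S$)
$\frac{1}{1 - 2} \cdot 10 + a{\left(m \right)} = \frac{1}{1 - 2} \cdot 10 + 2 = \frac{1}{-1} \cdot 10 + 2 = \left(-1\right) 10 + 2 = -10 + 2 = -8$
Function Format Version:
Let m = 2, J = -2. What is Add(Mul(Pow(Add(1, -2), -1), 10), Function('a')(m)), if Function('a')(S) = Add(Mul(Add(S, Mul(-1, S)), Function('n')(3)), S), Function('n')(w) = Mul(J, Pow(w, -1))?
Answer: -8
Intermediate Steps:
Function('n')(w) = Mul(-2, Pow(w, -1))
Function('a')(S) = S (Function('a')(S) = Add(Mul(Add(S, Mul(-1, S)), Mul(-2, Pow(3, -1))), S) = Add(Mul(0, Mul(-2, Rational(1, 3))), S) = Add(Mul(0, Rational(-2, 3)), S) = Add(0, S) = S)
Add(Mul(Pow(Add(1, -2), -1), 10), Function('a')(m)) = Add(Mul(Pow(Add(1, -2), -1), 10), 2) = Add(Mul(Pow(-1, -1), 10), 2) = Add(Mul(-1, 10), 2) = Add(-10, 2) = -8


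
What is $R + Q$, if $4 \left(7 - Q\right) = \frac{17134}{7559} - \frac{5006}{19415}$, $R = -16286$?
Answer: $- \frac{2389146941879}{146757985} \approx -16280.0$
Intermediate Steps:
$Q = \frac{953601831}{146757985}$ ($Q = 7 - \frac{\frac{17134}{7559} - \frac{5006}{19415}}{4} = 7 - \frac{73704064}{146757985} = \frac{953601831}{146757985} \approx 6.4978$)
$R + Q = -16286 + \frac{953601831}{146757985} = - \frac{2389146941879}{146757985}$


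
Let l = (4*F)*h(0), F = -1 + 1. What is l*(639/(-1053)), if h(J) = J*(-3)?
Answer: 0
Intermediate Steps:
h(J) = -3*J
F = 0
l = 0 (l = (4*0)*(-3*0) = 0*0 = 0)
l*(639/(-1053)) = 0*(639/(-1053)) = 0*(639*(-1/1053)) = 0*(-71/117) = 0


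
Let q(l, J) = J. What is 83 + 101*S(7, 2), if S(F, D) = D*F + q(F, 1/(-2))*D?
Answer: 1396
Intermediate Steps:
S(F, D) = -D/2 + D*F (S(F, D) = D*F + D/(-2) = D*F - D/2 = -D/2 + D*F)
83 + 101*S(7, 2) = 83 + 101*(2*(-½ + 7)) = 83 + 101*(2*(13/2)) = 83 + 101*13 = 83 + 1313 = 1396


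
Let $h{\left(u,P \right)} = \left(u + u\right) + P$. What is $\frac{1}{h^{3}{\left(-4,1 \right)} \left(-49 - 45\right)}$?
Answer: $\frac{1}{32242} \approx 3.1015 \cdot 10^{-5}$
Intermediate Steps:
$h{\left(u,P \right)} = P + 2 u$ ($h{\left(u,P \right)} = 2 u + P = P + 2 u$)
$\frac{1}{h^{3}{\left(-4,1 \right)} \left(-49 - 45\right)} = \frac{1}{\left(1 + 2 \left(-4\right)\right)^{3} \left(-49 - 45\right)} = \frac{1}{\left(1 - 8\right)^{3} \left(-94\right)} = \frac{1}{\left(-7\right)^{3} \left(-94\right)} = \frac{1}{\left(-343\right) \left(-94\right)} = \frac{1}{32242}$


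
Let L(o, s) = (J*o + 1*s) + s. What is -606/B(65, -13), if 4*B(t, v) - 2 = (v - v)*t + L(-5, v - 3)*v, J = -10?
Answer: 303/29 ≈ 10.448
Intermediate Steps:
L(o, s) = -10*o + 2*s (L(o, s) = (-10*o + 1*s) + s = (-10*o + s) + s = (s - 10*o) + s = -10*o + 2*s)
B(t, v) = ½ + v*(44 + 2*v)/4 (B(t, v) = ½ + ((v - v)*t + (-10*(-5) + 2*(v - 3))*v)/4 = ½ + (0*t + (50 + 2*(-3 + v))*v)/4 = ½ + (0 + (50 + (-6 + 2*v))*v)/4 = ½ + (0 + (44 + 2*v)*v)/4 = ½ + (0 + v*(44 + 2*v))/4 = ½ + (v*(44 + 2*v))/4 = ½ + v*(44 + 2*v)/4)
-606/B(65, -13) = -606/(½ + (½)*(-13)*(22 - 13)) = -606/(½ + (½)*(-13)*9) = -606/(½ - 117/2) = -606/(-58) = -606*(-1/58) = 303/29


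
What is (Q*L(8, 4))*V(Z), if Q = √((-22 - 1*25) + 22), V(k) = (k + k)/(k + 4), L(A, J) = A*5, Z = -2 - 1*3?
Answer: 2000*I ≈ 2000.0*I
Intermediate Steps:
Z = -5 (Z = -2 - 3 = -5)
L(A, J) = 5*A
V(k) = 2*k/(4 + k) (V(k) = (2*k)/(4 + k) = 2*k/(4 + k))
Q = 5*I (Q = √((-22 - 25) + 22) = √(-47 + 22) = √(-25) = 5*I ≈ 5.0*I)
(Q*L(8, 4))*V(Z) = ((5*I)*(5*8))*(2*(-5)/(4 - 5)) = ((5*I)*40)*(2*(-5)/(-1)) = (200*I)*(2*(-5)*(-1)) = (200*I)*10 = 2000*I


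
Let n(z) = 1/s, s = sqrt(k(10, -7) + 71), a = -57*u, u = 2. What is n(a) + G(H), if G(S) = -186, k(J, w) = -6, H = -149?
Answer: -186 + sqrt(65)/65 ≈ -185.88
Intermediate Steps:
a = -114 (a = -57*2 = -114)
s = sqrt(65) (s = sqrt(-6 + 71) = sqrt(65) ≈ 8.0623)
n(z) = sqrt(65)/65 (n(z) = 1/(sqrt(65)) = sqrt(65)/65)
n(a) + G(H) = sqrt(65)/65 - 186 = -186 + sqrt(65)/65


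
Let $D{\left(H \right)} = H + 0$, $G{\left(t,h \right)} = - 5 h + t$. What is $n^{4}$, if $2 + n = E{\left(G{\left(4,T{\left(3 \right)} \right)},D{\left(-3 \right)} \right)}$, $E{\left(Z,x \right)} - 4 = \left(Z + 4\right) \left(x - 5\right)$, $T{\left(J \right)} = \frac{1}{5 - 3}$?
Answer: $3111696$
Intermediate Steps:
$T{\left(J \right)} = \frac{1}{2}$
$G{\left(t,h \right)} = t - 5 h$
$D{\left(H \right)} = H$
$E{\left(Z,x \right)} = 4 + \left(-5 + x\right) \left(4 + Z\right)$ ($E{\left(Z,x \right)} = 4 + \left(Z + 4\right) \left(x - 5\right) = 4 + \left(4 + Z\right) \left(-5 + x\right) = 4 + \left(-5 + x\right) \left(4 + Z\right)$)
$n = -42$ ($n = -2 + \left(-16 - 5 \left(4 - \frac{5}{2}\right) + 4 \left(-3\right) + \left(4 - \frac{5}{2}\right) \left(-3\right)\right) = -2 - \left(28 + 5 \left(4 - \frac{5}{2}\right) - \left(4 - \frac{5}{2}\right) \left(-3\right)\right) = -2 - 40 = -42$)
$n^{4} = \left(-42\right)^{4} = 3111696$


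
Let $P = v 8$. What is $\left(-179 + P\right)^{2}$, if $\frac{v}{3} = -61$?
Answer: $2699449$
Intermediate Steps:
$v = -183$ ($v = 3 \left(-61\right) = -183$)
$P = -1464$ ($P = \left(-183\right) 8 = -1464$)
$\left(-179 + P\right)^{2} = \left(-179 - 1464\right)^{2} = \left(-1643\right)^{2} = 2699449$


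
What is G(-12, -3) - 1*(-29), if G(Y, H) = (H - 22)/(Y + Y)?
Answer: 721/24 ≈ 30.042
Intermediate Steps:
G(Y, H) = (-22 + H)/(2*Y) (G(Y, H) = (-22 + H)/((2*Y)) = (-22 + H)*(1/(2*Y)) = (-22 + H)/(2*Y))
G(-12, -3) - 1*(-29) = (1/2)*(-22 - 3)/(-12) - 1*(-29) = (1/2)*(-1/12)*(-25) + 29 = 25/24 + 29 = 721/24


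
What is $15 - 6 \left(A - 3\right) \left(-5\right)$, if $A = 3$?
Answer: $15$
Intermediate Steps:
$15 - 6 \left(A - 3\right) \left(-5\right) = 15 - 6 \left(3 - 3\right) \left(-5\right) = 15 - 6 \cdot 0 \left(-5\right) = 15 - 0 = 15 + 0 = 15$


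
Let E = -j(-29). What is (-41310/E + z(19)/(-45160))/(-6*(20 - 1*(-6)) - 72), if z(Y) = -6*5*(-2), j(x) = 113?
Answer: -31092547/19391704 ≈ -1.6034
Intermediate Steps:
z(Y) = 60 (z(Y) = -30*(-2) = 60)
E = -113 (E = -1*113 = -113)
(-41310/E + z(19)/(-45160))/(-6*(20 - 1*(-6)) - 72) = (-41310/(-113) + 60/(-45160))/(-6*(20 - 1*(-6)) - 72) = (-41310*(-1/113) + 60*(-1/45160))/(-6*(20 + 6) - 72) = (41310/113 - 3/2258)/(-6*26 - 72) = 93277641/(255154*(-156 - 72)) = (93277641/255154)/(-228) = (93277641/255154)*(-1/228) = -31092547/19391704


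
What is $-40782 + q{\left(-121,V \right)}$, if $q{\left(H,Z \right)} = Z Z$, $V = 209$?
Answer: $2899$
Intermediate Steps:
$q{\left(H,Z \right)} = Z^{2}$
$-40782 + q{\left(-121,V \right)} = -40782 + 209^{2} = -40782 + 43681 = 2899$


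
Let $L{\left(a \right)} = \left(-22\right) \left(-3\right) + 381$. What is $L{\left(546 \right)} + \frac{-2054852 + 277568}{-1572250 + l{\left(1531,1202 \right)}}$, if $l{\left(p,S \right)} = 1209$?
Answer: $\frac{704032611}{1571041} \approx 448.13$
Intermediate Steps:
$L{\left(a \right)} = 447$ ($L{\left(a \right)} = 66 + 381 = 447$)
$L{\left(546 \right)} + \frac{-2054852 + 277568}{-1572250 + l{\left(1531,1202 \right)}} = 447 + \frac{-2054852 + 277568}{-1572250 + 1209} = 447 - \frac{1777284}{-1571041} = 447 - - \frac{1777284}{1571041} = 447 + \frac{1777284}{1571041} = \frac{704032611}{1571041}$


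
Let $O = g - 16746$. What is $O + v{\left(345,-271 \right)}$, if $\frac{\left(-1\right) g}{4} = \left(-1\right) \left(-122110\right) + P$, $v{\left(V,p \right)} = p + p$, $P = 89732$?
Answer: $-864656$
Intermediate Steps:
$v{\left(V,p \right)} = 2 p$
$g = -847368$ ($g = - 4 \left(\left(-1\right) \left(-122110\right) + 89732\right) = - 4 \left(122110 + 89732\right) = \left(-4\right) 211842 = -847368$)
$O = -864114$ ($O = -847368 - 16746 = -864114$)
$O + v{\left(345,-271 \right)} = -864114 + 2 \left(-271\right) = -864114 - 542 = -864656$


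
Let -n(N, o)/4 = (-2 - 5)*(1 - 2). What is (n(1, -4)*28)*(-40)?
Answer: 31360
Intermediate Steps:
n(N, o) = -28 (n(N, o) = -4*(-2 - 5)*(1 - 2) = -(-28)*(-1) = -4*7 = -28)
(n(1, -4)*28)*(-40) = -28*28*(-40) = -784*(-40) = 31360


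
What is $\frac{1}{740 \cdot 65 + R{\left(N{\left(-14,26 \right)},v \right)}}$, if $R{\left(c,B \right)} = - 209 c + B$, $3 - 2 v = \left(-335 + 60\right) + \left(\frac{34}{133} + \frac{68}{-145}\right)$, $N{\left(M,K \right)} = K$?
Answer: $\frac{19285}{825496482} \approx 2.3362 \cdot 10^{-5}$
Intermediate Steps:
$v = \frac{2682672}{19285}$ ($v = \frac{3}{2} - \frac{\left(-335 + 60\right) + \left(\frac{34}{133} + \frac{68}{-145}\right)}{2} = \frac{3}{2} - \frac{-275 + \left(34 \cdot \frac{1}{133} + 68 \left(- \frac{1}{145}\right)\right)}{2} = \frac{3}{2} - \frac{-275 + \left(\frac{34}{133} - \frac{68}{145}\right)}{2} = \frac{3}{2} - \frac{-275 - \frac{4114}{19285}}{2} = \frac{3}{2} - - \frac{5307489}{38570} = \frac{3}{2} + \frac{5307489}{38570} = \frac{2682672}{19285} \approx 139.11$)
$R{\left(c,B \right)} = B - 209 c$
$\frac{1}{740 \cdot 65 + R{\left(N{\left(-14,26 \right)},v \right)}} = \frac{1}{740 \cdot 65 + \left(\frac{2682672}{19285} - 5434\right)} = \frac{1}{48100 + \left(\frac{2682672}{19285} - 5434\right)} = \frac{1}{48100 - \frac{102112018}{19285}} = \frac{1}{\frac{825496482}{19285}} = \frac{19285}{825496482}$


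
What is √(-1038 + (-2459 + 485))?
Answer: 2*I*√753 ≈ 54.882*I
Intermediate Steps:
√(-1038 + (-2459 + 485)) = √(-1038 - 1974) = √(-3012) = 2*I*√753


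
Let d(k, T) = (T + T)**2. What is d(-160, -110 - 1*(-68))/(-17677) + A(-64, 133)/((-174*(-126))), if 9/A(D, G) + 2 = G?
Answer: -2251664819/5641013532 ≈ -0.39916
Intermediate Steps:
A(D, G) = 9/(-2 + G)
d(k, T) = 4*T**2 (d(k, T) = (2*T)**2 = 4*T**2)
d(-160, -110 - 1*(-68))/(-17677) + A(-64, 133)/((-174*(-126))) = (4*(-110 - 1*(-68))**2)/(-17677) + (9/(-2 + 133))/((-174*(-126))) = (4*(-110 + 68)**2)*(-1/17677) + (9/131)/21924 = (4*(-42)**2)*(-1/17677) + (9*(1/131))*(1/21924) = (4*1764)*(-1/17677) + (9/131)*(1/21924) = 7056*(-1/17677) + 1/319116 = -7056/17677 + 1/319116 = -2251664819/5641013532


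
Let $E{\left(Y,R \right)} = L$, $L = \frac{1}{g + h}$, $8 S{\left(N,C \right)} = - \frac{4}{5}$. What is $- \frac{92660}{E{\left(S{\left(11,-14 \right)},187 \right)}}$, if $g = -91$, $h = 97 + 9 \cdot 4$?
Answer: $-3891720$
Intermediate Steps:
$S{\left(N,C \right)} = - \frac{1}{10}$ ($S{\left(N,C \right)} = \frac{\left(-4\right) \frac{1}{5}}{8} = \frac{1}{8} \left(- \frac{4}{5}\right) = - \frac{1}{10}$)
$h = 133$ ($h = 97 + 36 = 133$)
$L = \frac{1}{42}$ ($L = \frac{1}{-91 + 133} = \frac{1}{42} \approx 0.02381$)
$E{\left(Y,R \right)} = \frac{1}{42}$
$- \frac{92660}{E{\left(S{\left(11,-14 \right)},187 \right)}} = - 92660 \frac{1}{\frac{1}{42}} = \left(-92660\right) 42 = -3891720$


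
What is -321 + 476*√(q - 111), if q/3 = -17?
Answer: -321 + 4284*I*√2 ≈ -321.0 + 6058.5*I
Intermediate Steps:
q = -51 (q = 3*(-17) = -51)
-321 + 476*√(q - 111) = -321 + 476*√(-51 - 111) = -321 + 476*√(-162) = -321 + 476*(9*I*√2) = -321 + 4284*I*√2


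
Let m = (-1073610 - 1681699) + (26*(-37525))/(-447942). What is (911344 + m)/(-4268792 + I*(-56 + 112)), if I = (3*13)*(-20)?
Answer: 206497098595/482934333156 ≈ 0.42759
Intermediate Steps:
I = -780 (I = 39*(-20) = -780)
m = -617108824214/223971 (m = -2755309 - 975650*(-1/447942) = -2755309 + 487825/223971 = -617108824214/223971 ≈ -2.7553e+6)
(911344 + m)/(-4268792 + I*(-56 + 112)) = (911344 - 617108824214/223971)/(-4268792 - 780*(-56 + 112)) = -412994197190/(223971*(-4268792 - 780*56)) = -412994197190/(223971*(-4268792 - 43680)) = -412994197190/223971/(-4312472) = -412994197190/223971*(-1/4312472) = 206497098595/482934333156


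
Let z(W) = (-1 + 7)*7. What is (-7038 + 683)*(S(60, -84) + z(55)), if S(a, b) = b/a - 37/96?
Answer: -24534113/96 ≈ -2.5556e+5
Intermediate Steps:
z(W) = 42 (z(W) = 6*7 = 42)
S(a, b) = -37/96 + b/a (S(a, b) = b/a - 37*1/96 = b/a - 37/96 = -37/96 + b/a)
(-7038 + 683)*(S(60, -84) + z(55)) = (-7038 + 683)*((-37/96 - 84/60) + 42) = -6355*((-37/96 - 84*1/60) + 42) = -6355*((-37/96 - 7/5) + 42) = -6355*(-857/480 + 42) = -6355*19303/480 = -24534113/96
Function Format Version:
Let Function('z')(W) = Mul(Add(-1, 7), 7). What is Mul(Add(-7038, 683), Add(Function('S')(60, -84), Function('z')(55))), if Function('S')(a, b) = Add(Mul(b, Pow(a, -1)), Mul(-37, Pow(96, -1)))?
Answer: Rational(-24534113, 96) ≈ -2.5556e+5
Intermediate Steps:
Function('z')(W) = 42 (Function('z')(W) = Mul(6, 7) = 42)
Function('S')(a, b) = Add(Rational(-37, 96), Mul(b, Pow(a, -1))) (Function('S')(a, b) = Add(Mul(b, Pow(a, -1)), Mul(-37, Rational(1, 96))) = Add(Mul(b, Pow(a, -1)), Rational(-37, 96)) = Add(Rational(-37, 96), Mul(b, Pow(a, -1))))
Mul(Add(-7038, 683), Add(Function('S')(60, -84), Function('z')(55))) = Mul(Add(-7038, 683), Add(Add(Rational(-37, 96), Mul(-84, Pow(60, -1))), 42)) = Mul(-6355, Add(Add(Rational(-37, 96), Mul(-84, Rational(1, 60))), 42)) = Mul(-6355, Add(Add(Rational(-37, 96), Rational(-7, 5)), 42)) = Mul(-6355, Add(Rational(-857, 480), 42)) = Mul(-6355, Rational(19303, 480)) = Rational(-24534113, 96)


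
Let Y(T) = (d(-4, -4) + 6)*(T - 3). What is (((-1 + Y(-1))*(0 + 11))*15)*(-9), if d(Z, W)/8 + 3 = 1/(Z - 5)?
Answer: -110715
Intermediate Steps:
d(Z, W) = -24 + 8/(-5 + Z) (d(Z, W) = -24 + 8/(Z - 5) = -24 + 8/(-5 + Z))
Y(T) = 170/3 - 170*T/9 (Y(T) = (8*(16 - 3*(-4))/(-5 - 4) + 6)*(T - 3) = (8*(16 + 12)/(-9) + 6)*(-3 + T) = (8*(-⅑)*28 + 6)*(-3 + T) = (-224/9 + 6)*(-3 + T) = -170*(-3 + T)/9 = 170/3 - 170*T/9)
(((-1 + Y(-1))*(0 + 11))*15)*(-9) = (((-1 + (170/3 - 170/9*(-1)))*(0 + 11))*15)*(-9) = (((-1 + (170/3 + 170/9))*11)*15)*(-9) = (((-1 + 680/9)*11)*15)*(-9) = (((671/9)*11)*15)*(-9) = ((7381/9)*15)*(-9) = (36905/3)*(-9) = -110715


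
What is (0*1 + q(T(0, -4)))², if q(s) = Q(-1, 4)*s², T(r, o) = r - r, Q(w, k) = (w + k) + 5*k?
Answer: 0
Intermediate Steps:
Q(w, k) = w + 6*k (Q(w, k) = (k + w) + 5*k = w + 6*k)
T(r, o) = 0
q(s) = 23*s² (q(s) = (-1 + 6*4)*s² = (-1 + 24)*s² = 23*s²)
(0*1 + q(T(0, -4)))² = (0*1 + 23*0²)² = (0 + 23*0)² = (0 + 0)² = 0² = 0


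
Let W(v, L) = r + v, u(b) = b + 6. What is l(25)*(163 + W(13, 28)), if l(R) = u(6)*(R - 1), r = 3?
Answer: 51552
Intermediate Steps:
u(b) = 6 + b
l(R) = -12 + 12*R (l(R) = (6 + 6)*(R - 1) = 12*(-1 + R) = -12 + 12*R)
W(v, L) = 3 + v
l(25)*(163 + W(13, 28)) = (-12 + 12*25)*(163 + (3 + 13)) = (-12 + 300)*(163 + 16) = 288*179 = 51552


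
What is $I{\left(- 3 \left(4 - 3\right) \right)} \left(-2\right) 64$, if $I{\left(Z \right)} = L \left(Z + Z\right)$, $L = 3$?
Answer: $2304$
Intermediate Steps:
$I{\left(Z \right)} = 6 Z$ ($I{\left(Z \right)} = 3 \left(Z + Z\right) = 3 \cdot 2 Z = 6 Z$)
$I{\left(- 3 \left(4 - 3\right) \right)} \left(-2\right) 64 = 6 \left(- 3 \left(4 - 3\right)\right) \left(-2\right) 64 = 6 \left(\left(-3\right) 1\right) \left(-2\right) 64 = 6 \left(-3\right) \left(-2\right) 64 = \left(-18\right) \left(-2\right) 64 = 36 \cdot 64 = 2304$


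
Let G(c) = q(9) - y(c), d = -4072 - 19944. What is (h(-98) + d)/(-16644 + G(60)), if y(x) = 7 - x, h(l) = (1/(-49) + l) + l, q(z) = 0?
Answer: 1186389/812959 ≈ 1.4593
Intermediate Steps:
d = -24016
h(l) = -1/49 + 2*l (h(l) = (-1/49 + l) + l = -1/49 + 2*l)
G(c) = -7 + c (G(c) = 0 - (7 - c) = 0 + (-7 + c) = -7 + c)
(h(-98) + d)/(-16644 + G(60)) = ((-1/49 + 2*(-98)) - 24016)/(-16644 + (-7 + 60)) = ((-1/49 - 196) - 24016)/(-16644 + 53) = (-9605/49 - 24016)/(-16591) = -1186389/49*(-1/16591) = 1186389/812959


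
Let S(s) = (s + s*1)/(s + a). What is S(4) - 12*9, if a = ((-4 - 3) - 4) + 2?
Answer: -548/5 ≈ -109.60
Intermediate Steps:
a = -9 (a = (-7 - 4) + 2 = -11 + 2 = -9)
S(s) = 2*s/(-9 + s) (S(s) = (s + s*1)/(s - 9) = (s + s)/(-9 + s) = (2*s)/(-9 + s) = 2*s/(-9 + s))
S(4) - 12*9 = 2*4/(-9 + 4) - 12*9 = 2*4/(-5) - 108 = 2*4*(-⅕) - 108 = -8/5 - 108 = -548/5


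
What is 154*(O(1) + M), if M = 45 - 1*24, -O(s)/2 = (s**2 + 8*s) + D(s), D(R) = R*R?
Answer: 154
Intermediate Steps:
D(R) = R**2
O(s) = -16*s - 4*s**2 (O(s) = -2*((s**2 + 8*s) + s**2) = -2*(2*s**2 + 8*s) = -16*s - 4*s**2)
M = 21 (M = 45 - 24 = 21)
154*(O(1) + M) = 154*(4*1*(-4 - 1*1) + 21) = 154*(4*1*(-4 - 1) + 21) = 154*(4*1*(-5) + 21) = 154*(-20 + 21) = 154*1 = 154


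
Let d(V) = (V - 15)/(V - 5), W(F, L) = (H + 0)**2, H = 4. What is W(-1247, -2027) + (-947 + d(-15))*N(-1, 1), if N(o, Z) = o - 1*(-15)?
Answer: -13221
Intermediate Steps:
N(o, Z) = 15 + o (N(o, Z) = o + 15 = 15 + o)
W(F, L) = 16 (W(F, L) = (4 + 0)**2 = 4**2 = 16)
d(V) = (-15 + V)/(-5 + V)
W(-1247, -2027) + (-947 + d(-15))*N(-1, 1) = 16 + (-947 + (-15 - 15)/(-5 - 15))*(15 - 1) = 16 + (-947 - 30/(-20))*14 = 16 + (-947 - 1/20*(-30))*14 = 16 + (-947 + 3/2)*14 = 16 - 1891/2*14 = 16 - 13237 = -13221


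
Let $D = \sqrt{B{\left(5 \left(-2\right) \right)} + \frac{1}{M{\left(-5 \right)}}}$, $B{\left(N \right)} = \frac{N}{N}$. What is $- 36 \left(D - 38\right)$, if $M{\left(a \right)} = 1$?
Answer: $1368 - 36 \sqrt{2} \approx 1317.1$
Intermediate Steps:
$B{\left(N \right)} = 1$
$D = \sqrt{2}$ ($D = \sqrt{1 + 1^{-1}} = \sqrt{1 + 1} = \sqrt{2} \approx 1.4142$)
$- 36 \left(D - 38\right) = - 36 \left(\sqrt{2} - 38\right) = - 36 \left(-38 + \sqrt{2}\right) = 1368 - 36 \sqrt{2}$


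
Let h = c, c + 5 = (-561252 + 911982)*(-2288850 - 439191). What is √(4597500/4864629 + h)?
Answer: I*√2515826850316826015977315/1621543 ≈ 9.7816e+5*I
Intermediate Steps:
c = -956805819935 (c = -5 + (-561252 + 911982)*(-2288850 - 439191) = -5 + 350730*(-2728041) = -5 - 956805819930 = -956805819935)
h = -956805819935
√(4597500/4864629 + h) = √(4597500/4864629 - 956805819935) = √(4597500*(1/4864629) - 956805819935) = √(1532500/1621543 - 956805819935) = √(-1551501779673327205/1621543) = I*√2515826850316826015977315/1621543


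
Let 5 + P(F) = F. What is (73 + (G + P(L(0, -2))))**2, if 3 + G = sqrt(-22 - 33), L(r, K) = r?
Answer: (65 + I*sqrt(55))**2 ≈ 4170.0 + 964.11*I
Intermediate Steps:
P(F) = -5 + F
G = -3 + I*sqrt(55) (G = -3 + sqrt(-22 - 33) = -3 + sqrt(-55) = -3 + I*sqrt(55) ≈ -3.0 + 7.4162*I)
(73 + (G + P(L(0, -2))))**2 = (73 + ((-3 + I*sqrt(55)) + (-5 + 0)))**2 = (73 + ((-3 + I*sqrt(55)) - 5))**2 = (73 + (-8 + I*sqrt(55)))**2 = (65 + I*sqrt(55))**2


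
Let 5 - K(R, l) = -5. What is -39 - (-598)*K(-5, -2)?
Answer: 5941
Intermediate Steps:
K(R, l) = 10 (K(R, l) = 5 - 1*(-5) = 5 + 5 = 10)
-39 - (-598)*K(-5, -2) = -39 - (-598)*10 = -39 - 23*(-260) = -39 + 5980 = 5941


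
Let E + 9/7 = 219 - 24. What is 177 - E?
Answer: -117/7 ≈ -16.714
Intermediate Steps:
E = 1356/7 (E = -9/7 + (219 - 24) = -9/7 + 195 = 1356/7 ≈ 193.71)
177 - E = 177 - 1*1356/7 = 177 - 1356/7 = -117/7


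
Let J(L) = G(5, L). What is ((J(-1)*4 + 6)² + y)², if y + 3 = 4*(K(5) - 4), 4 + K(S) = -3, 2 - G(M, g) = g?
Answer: 76729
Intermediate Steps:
G(M, g) = 2 - g
J(L) = 2 - L
K(S) = -7 (K(S) = -4 - 3 = -7)
y = -47 (y = -3 + 4*(-7 - 4) = -3 + 4*(-11) = -3 - 44 = -47)
((J(-1)*4 + 6)² + y)² = (((2 - 1*(-1))*4 + 6)² - 47)² = (((2 + 1)*4 + 6)² - 47)² = ((3*4 + 6)² - 47)² = ((12 + 6)² - 47)² = (18² - 47)² = (324 - 47)² = 277² = 76729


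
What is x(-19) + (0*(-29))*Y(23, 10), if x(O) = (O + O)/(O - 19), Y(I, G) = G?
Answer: 1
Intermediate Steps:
x(O) = 2*O/(-19 + O) (x(O) = (2*O)/(-19 + O) = 2*O/(-19 + O))
x(-19) + (0*(-29))*Y(23, 10) = 2*(-19)/(-19 - 19) + (0*(-29))*10 = 2*(-19)/(-38) + 0*10 = 2*(-19)*(-1/38) + 0 = 1 + 0 = 1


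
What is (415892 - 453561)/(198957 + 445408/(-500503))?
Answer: -18853447507/99578129963 ≈ -0.18933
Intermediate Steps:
(415892 - 453561)/(198957 + 445408/(-500503)) = -37669/(198957 + 445408*(-1/500503)) = -37669/(198957 - 445408/500503) = -37669/99578129963/500503 = -37669*500503/99578129963 = -18853447507/99578129963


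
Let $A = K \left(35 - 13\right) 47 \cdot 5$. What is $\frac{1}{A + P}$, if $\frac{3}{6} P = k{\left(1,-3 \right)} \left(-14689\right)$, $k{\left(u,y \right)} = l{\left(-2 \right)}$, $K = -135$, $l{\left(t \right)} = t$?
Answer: $- \frac{1}{639194} \approx -1.5645 \cdot 10^{-6}$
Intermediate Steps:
$k{\left(u,y \right)} = -2$
$P = 58756$ ($P = 2 \left(\left(-2\right) \left(-14689\right)\right) = 2 \cdot 29378 = 58756$)
$A = -697950$ ($A = - 135 \left(35 - 13\right) 47 \cdot 5 = \left(-135\right) 22 \cdot 235 = \left(-2970\right) 235 = -697950$)
$\frac{1}{A + P} = \frac{1}{-697950 + 58756} = \frac{1}{-639194} = - \frac{1}{639194}$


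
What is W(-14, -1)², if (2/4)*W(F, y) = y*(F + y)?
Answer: 900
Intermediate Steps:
W(F, y) = 2*y*(F + y) (W(F, y) = 2*(y*(F + y)) = 2*y*(F + y))
W(-14, -1)² = (2*(-1)*(-14 - 1))² = (2*(-1)*(-15))² = 30² = 900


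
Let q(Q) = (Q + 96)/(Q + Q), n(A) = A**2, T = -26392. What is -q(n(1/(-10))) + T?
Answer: -62385/2 ≈ -31193.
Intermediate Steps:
q(Q) = (96 + Q)/(2*Q) (q(Q) = (96 + Q)/((2*Q)) = (96 + Q)*(1/(2*Q)) = (96 + Q)/(2*Q))
-q(n(1/(-10))) + T = -(96 + (1/(-10))**2)/(2*((1/(-10))**2)) - 26392 = -(96 + (-1/10)**2)/(2*((-1/10)**2)) - 26392 = -(96 + 1/100)/(2*1/100) - 26392 = -100*9601/(2*100) - 26392 = -1*9601/2 - 26392 = -9601/2 - 26392 = -62385/2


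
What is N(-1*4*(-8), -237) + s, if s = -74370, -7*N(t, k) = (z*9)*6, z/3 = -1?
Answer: -520428/7 ≈ -74347.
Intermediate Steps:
z = -3 (z = 3*(-1) = -3)
N(t, k) = 162/7 (N(t, k) = -(-3*9)*6/7 = -(-27)*6/7 = -⅐*(-162) = 162/7)
N(-1*4*(-8), -237) + s = 162/7 - 74370 = -520428/7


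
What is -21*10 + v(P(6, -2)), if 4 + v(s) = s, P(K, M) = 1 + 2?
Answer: -211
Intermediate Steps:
P(K, M) = 3
v(s) = -4 + s
-21*10 + v(P(6, -2)) = -21*10 + (-4 + 3) = -210 - 1 = -211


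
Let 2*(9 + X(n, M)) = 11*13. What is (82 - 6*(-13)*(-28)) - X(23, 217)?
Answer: -4329/2 ≈ -2164.5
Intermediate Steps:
X(n, M) = 125/2 (X(n, M) = -9 + (11*13)/2 = -9 + (1/2)*143 = -9 + 143/2 = 125/2)
(82 - 6*(-13)*(-28)) - X(23, 217) = (82 - 6*(-13)*(-28)) - 1*125/2 = (82 + 78*(-28)) - 125/2 = (82 - 2184) - 125/2 = -2102 - 125/2 = -4329/2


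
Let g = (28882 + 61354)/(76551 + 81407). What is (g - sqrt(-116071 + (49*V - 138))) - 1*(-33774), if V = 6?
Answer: 2667481864/78979 - I*sqrt(115915) ≈ 33775.0 - 340.46*I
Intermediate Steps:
g = 45118/78979 (g = 90236/157958 = 90236*(1/157958) = 45118/78979 ≈ 0.57127)
(g - sqrt(-116071 + (49*V - 138))) - 1*(-33774) = (45118/78979 - sqrt(-116071 + (49*6 - 138))) - 1*(-33774) = (45118/78979 - sqrt(-116071 + (294 - 138))) + 33774 = (45118/78979 - sqrt(-116071 + 156)) + 33774 = (45118/78979 - sqrt(-115915)) + 33774 = (45118/78979 - I*sqrt(115915)) + 33774 = 2667481864/78979 - I*sqrt(115915)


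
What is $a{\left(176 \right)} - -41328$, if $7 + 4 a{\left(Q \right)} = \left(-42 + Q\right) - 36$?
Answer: $\frac{165403}{4} \approx 41351.0$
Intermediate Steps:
$a{\left(Q \right)} = - \frac{85}{4} + \frac{Q}{4}$ ($a{\left(Q \right)} = - \frac{7}{4} + \frac{\left(-42 + Q\right) - 36}{4} = - \frac{7}{4} + \frac{-78 + Q}{4} = - \frac{7}{4} + \left(- \frac{39}{2} + \frac{Q}{4}\right) = - \frac{85}{4} + \frac{Q}{4}$)
$a{\left(176 \right)} - -41328 = \left(- \frac{85}{4} + \frac{1}{4} \cdot 176\right) - -41328 = \left(- \frac{85}{4} + 44\right) + 41328 = \frac{91}{4} + 41328 = \frac{165403}{4}$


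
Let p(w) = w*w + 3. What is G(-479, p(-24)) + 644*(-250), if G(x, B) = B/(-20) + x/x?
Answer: -3220559/20 ≈ -1.6103e+5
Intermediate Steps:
p(w) = 3 + w² (p(w) = w² + 3 = 3 + w²)
G(x, B) = 1 - B/20 (G(x, B) = B*(-1/20) + 1 = -B/20 + 1 = 1 - B/20)
G(-479, p(-24)) + 644*(-250) = (1 - (3 + (-24)²)/20) + 644*(-250) = (1 - (3 + 576)/20) - 161000 = (1 - 1/20*579) - 161000 = (1 - 579/20) - 161000 = -559/20 - 161000 = -3220559/20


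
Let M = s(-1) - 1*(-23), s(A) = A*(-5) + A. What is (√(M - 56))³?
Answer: -29*I*√29 ≈ -156.17*I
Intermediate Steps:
s(A) = -4*A (s(A) = -5*A + A = -4*A)
M = 27 (M = -4*(-1) - 1*(-23) = 4 + 23 = 27)
(√(M - 56))³ = (√(27 - 56))³ = (√(-29))³ = (I*√29)³ = -29*I*√29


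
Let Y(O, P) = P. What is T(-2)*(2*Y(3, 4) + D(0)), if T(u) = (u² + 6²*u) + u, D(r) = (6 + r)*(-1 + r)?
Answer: -140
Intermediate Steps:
D(r) = (-1 + r)*(6 + r)
T(u) = u² + 37*u (T(u) = (u² + 36*u) + u = u² + 37*u)
T(-2)*(2*Y(3, 4) + D(0)) = (-2*(37 - 2))*(2*4 + (-6 + 0² + 5*0)) = (-2*35)*(8 + (-6 + 0 + 0)) = -70*(8 - 6) = -70*2 = -140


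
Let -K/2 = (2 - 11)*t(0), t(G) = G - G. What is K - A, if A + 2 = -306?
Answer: 308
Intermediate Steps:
t(G) = 0
A = -308 (A = -2 - 306 = -308)
K = 0 (K = -2*(2 - 11)*0 = -(-18)*0 = -2*0 = 0)
K - A = 0 - 1*(-308) = 0 + 308 = 308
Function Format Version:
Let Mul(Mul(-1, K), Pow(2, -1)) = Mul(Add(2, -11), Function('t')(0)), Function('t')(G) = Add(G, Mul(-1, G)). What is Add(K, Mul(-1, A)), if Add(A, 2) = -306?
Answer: 308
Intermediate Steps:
Function('t')(G) = 0
A = -308 (A = Add(-2, -306) = -308)
K = 0 (K = Mul(-2, Mul(Add(2, -11), 0)) = Mul(-2, Mul(-9, 0)) = Mul(-2, 0) = 0)
Add(K, Mul(-1, A)) = Add(0, Mul(-1, -308)) = Add(0, 308) = 308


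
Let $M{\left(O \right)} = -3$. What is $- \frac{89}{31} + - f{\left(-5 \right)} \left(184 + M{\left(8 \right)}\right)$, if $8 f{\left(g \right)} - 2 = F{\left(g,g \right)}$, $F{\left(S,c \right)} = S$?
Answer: $\frac{16121}{248} \approx 65.004$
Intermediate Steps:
$f{\left(g \right)} = \frac{1}{4} + \frac{g}{8}$
$- \frac{89}{31} + - f{\left(-5 \right)} \left(184 + M{\left(8 \right)}\right) = - \frac{89}{31} + - (\frac{1}{4} + \frac{1}{8} \left(-5\right)) \left(184 - 3\right) = \left(-89\right) \frac{1}{31} + - (\frac{1}{4} - \frac{5}{8}) 181 = - \frac{89}{31} + \left(-1\right) \left(- \frac{3}{8}\right) 181 = - \frac{89}{31} + \frac{3}{8} \cdot 181 = - \frac{89}{31} + \frac{543}{8} = \frac{16121}{248}$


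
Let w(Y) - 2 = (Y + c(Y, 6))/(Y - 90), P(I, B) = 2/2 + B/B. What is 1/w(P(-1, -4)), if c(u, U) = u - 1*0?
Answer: 22/43 ≈ 0.51163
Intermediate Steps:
c(u, U) = u (c(u, U) = u + 0 = u)
P(I, B) = 2 (P(I, B) = 2*(½) + 1 = 1 + 1 = 2)
w(Y) = 2 + 2*Y/(-90 + Y) (w(Y) = 2 + (Y + Y)/(Y - 90) = 2 + (2*Y)/(-90 + Y) = 2 + 2*Y/(-90 + Y))
1/w(P(-1, -4)) = 1/(4*(-45 + 2)/(-90 + 2)) = 1/(4*(-43)/(-88)) = 1/(4*(-1/88)*(-43)) = 1/(43/22) = 22/43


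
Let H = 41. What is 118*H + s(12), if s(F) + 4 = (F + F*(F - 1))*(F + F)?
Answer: 8290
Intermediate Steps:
s(F) = -4 + 2*F*(F + F*(-1 + F)) (s(F) = -4 + (F + F*(F - 1))*(F + F) = -4 + (F + F*(-1 + F))*(2*F) = -4 + 2*F*(F + F*(-1 + F)))
118*H + s(12) = 118*41 + (-4 + 2*12³) = 4838 + (-4 + 2*1728) = 4838 + (-4 + 3456) = 4838 + 3452 = 8290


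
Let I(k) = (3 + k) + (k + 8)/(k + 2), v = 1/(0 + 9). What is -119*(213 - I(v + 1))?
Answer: -441167/18 ≈ -24509.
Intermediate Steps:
v = 1/9 ≈ 0.11111
I(k) = 3 + k + (8 + k)/(2 + k) (I(k) = (3 + k) + (8 + k)/(2 + k) = 3 + k + (8 + k)/(2 + k))
-119*(213 - I(v + 1)) = -119*(213 - (14 + (1/9 + 1)**2 + 6*(1/9 + 1))/(2 + (1/9 + 1))) = -119*(213 - (14 + (10/9)**2 + 6*(10/9))/(2 + 10/9)) = -119*(213 - (14 + 100/81 + 20/3)/28/9) = -119*(213 - 9*1774/(28*81)) = -119*(213 - 1*887/126) = -119*(213 - 887/126) = -119*25951/126 = -441167/18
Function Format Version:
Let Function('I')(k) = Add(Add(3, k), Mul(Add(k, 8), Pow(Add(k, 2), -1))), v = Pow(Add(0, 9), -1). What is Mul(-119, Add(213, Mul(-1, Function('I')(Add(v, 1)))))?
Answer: Rational(-441167, 18) ≈ -24509.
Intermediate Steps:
v = Rational(1, 9) (v = Pow(9, -1) = Rational(1, 9) ≈ 0.11111)
Function('I')(k) = Add(3, k, Mul(Pow(Add(2, k), -1), Add(8, k))) (Function('I')(k) = Add(Add(3, k), Mul(Add(8, k), Pow(Add(2, k), -1))) = Add(Add(3, k), Mul(Pow(Add(2, k), -1), Add(8, k))) = Add(3, k, Mul(Pow(Add(2, k), -1), Add(8, k))))
Mul(-119, Add(213, Mul(-1, Function('I')(Add(v, 1))))) = Mul(-119, Add(213, Mul(-1, Mul(Pow(Add(2, Add(Rational(1, 9), 1)), -1), Add(14, Pow(Add(Rational(1, 9), 1), 2), Mul(6, Add(Rational(1, 9), 1))))))) = Mul(-119, Add(213, Mul(-1, Mul(Pow(Add(2, Rational(10, 9)), -1), Add(14, Pow(Rational(10, 9), 2), Mul(6, Rational(10, 9))))))) = Mul(-119, Add(213, Mul(-1, Mul(Pow(Rational(28, 9), -1), Add(14, Rational(100, 81), Rational(20, 3)))))) = Mul(-119, Add(213, Mul(-1, Mul(Rational(9, 28), Rational(1774, 81))))) = Mul(-119, Add(213, Mul(-1, Rational(887, 126)))) = Mul(-119, Add(213, Rational(-887, 126))) = Mul(-119, Rational(25951, 126)) = Rational(-441167, 18)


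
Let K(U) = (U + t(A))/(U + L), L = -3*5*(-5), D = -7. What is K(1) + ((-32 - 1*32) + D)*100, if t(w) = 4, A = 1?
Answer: -539595/76 ≈ -7099.9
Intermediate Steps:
L = 75 (L = -15*(-5) = 75)
K(U) = (4 + U)/(75 + U) (K(U) = (U + 4)/(U + 75) = (4 + U)/(75 + U))
K(1) + ((-32 - 1*32) + D)*100 = (4 + 1)/(75 + 1) + ((-32 - 1*32) - 7)*100 = 5/76 + ((-32 - 32) - 7)*100 = (1/76)*5 + (-64 - 7)*100 = 5/76 - 71*100 = 5/76 - 7100 = -539595/76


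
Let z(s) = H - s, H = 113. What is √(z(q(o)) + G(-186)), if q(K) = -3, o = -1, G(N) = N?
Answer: I*√70 ≈ 8.3666*I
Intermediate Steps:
z(s) = 113 - s
√(z(q(o)) + G(-186)) = √((113 - 1*(-3)) - 186) = √((113 + 3) - 186) = √(116 - 186) = √(-70) = I*√70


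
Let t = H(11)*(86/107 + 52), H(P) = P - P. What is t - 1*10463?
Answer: -10463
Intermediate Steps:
H(P) = 0
t = 0 (t = 0*(86/107 + 52) = 0*(5650/107) = 0)
t - 1*10463 = 0 - 1*10463 = 0 - 10463 = -10463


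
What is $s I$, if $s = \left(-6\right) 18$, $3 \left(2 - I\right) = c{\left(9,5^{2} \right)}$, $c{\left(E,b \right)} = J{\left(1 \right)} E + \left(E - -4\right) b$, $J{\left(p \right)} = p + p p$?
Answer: $12132$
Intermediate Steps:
$J{\left(p \right)} = p + p^{2}$
$c{\left(E,b \right)} = 2 E + b \left(4 + E\right)$ ($c{\left(E,b \right)} = 1 \left(1 + 1\right) E + \left(E - -4\right) b = 1 \cdot 2 E + \left(E + 4\right) b = 2 E + \left(4 + E\right) b = 2 E + b \left(4 + E\right)$)
$I = - \frac{337}{3}$ ($I = 2 - \frac{2 \cdot 9 + 4 \cdot 5^{2} + 9 \cdot 5^{2}}{3} = 2 - \frac{18 + 4 \cdot 25 + 9 \cdot 25}{3} = 2 - \frac{18 + 100 + 225}{3} = 2 - \frac{343}{3} = - \frac{337}{3} \approx -112.33$)
$s = -108$
$s I = \left(-108\right) \left(- \frac{337}{3}\right) = 12132$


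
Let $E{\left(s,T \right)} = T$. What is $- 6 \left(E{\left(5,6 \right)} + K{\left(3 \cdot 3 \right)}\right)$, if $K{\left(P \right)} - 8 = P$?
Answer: $-138$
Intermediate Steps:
$K{\left(P \right)} = 8 + P$
$- 6 \left(E{\left(5,6 \right)} + K{\left(3 \cdot 3 \right)}\right) = - 6 \left(6 + \left(8 + 3 \cdot 3\right)\right) = - 6 \left(6 + \left(8 + 9\right)\right) = - 6 \left(6 + 17\right) = \left(-6\right) 23 = -138$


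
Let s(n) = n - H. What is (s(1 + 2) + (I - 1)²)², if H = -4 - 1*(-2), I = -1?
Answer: 81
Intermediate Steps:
H = -2 (H = -4 + 2 = -2)
s(n) = 2 + n (s(n) = n - 1*(-2) = n + 2 = 2 + n)
(s(1 + 2) + (I - 1)²)² = ((2 + (1 + 2)) + (-1 - 1)²)² = ((2 + 3) + (-2)²)² = (5 + 4)² = 9² = 81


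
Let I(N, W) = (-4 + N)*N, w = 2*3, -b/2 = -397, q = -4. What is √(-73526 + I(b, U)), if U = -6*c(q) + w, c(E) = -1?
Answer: 3*√61526 ≈ 744.13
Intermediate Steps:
b = 794 (b = -2*(-397) = 794)
w = 6
U = 12 (U = -6*(-1) + 6 = 6 + 6 = 12)
I(N, W) = N*(-4 + N)
√(-73526 + I(b, U)) = √(-73526 + 794*(-4 + 794)) = √(-73526 + 794*790) = √(-73526 + 627260) = √553734 = 3*√61526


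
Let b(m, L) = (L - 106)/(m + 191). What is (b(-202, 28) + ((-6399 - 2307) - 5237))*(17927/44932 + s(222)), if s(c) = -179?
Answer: 1230177198795/494252 ≈ 2.4890e+6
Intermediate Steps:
b(m, L) = (-106 + L)/(191 + m)
(b(-202, 28) + ((-6399 - 2307) - 5237))*(17927/44932 + s(222)) = ((-106 + 28)/(191 - 202) + ((-6399 - 2307) - 5237))*(17927/44932 - 179) = (-78/(-11) + (-8706 - 5237))*(17927*(1/44932) - 179) = (-1/11*(-78) - 13943)*(17927/44932 - 179) = (78/11 - 13943)*(-8024901/44932) = -153295/11*(-8024901/44932) = 1230177198795/494252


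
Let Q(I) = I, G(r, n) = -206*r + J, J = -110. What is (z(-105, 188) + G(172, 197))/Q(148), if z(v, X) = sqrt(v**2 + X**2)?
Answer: -17771/74 + sqrt(46369)/148 ≈ -238.69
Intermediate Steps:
G(r, n) = -110 - 206*r (G(r, n) = -206*r - 110 = -110 - 206*r)
z(v, X) = sqrt(X**2 + v**2)
(z(-105, 188) + G(172, 197))/Q(148) = (sqrt(188**2 + (-105)**2) + (-110 - 206*172))/148 = (sqrt(35344 + 11025) + (-110 - 35432))*(1/148) = (sqrt(46369) - 35542)*(1/148) = (-35542 + sqrt(46369))*(1/148) = -17771/74 + sqrt(46369)/148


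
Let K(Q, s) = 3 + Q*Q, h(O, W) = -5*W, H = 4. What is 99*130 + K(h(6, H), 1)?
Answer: 13273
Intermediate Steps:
K(Q, s) = 3 + Q**2
99*130 + K(h(6, H), 1) = 99*130 + (3 + (-5*4)**2) = 12870 + (3 + (-20)**2) = 12870 + (3 + 400) = 12870 + 403 = 13273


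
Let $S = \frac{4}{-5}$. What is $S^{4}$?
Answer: $\frac{256}{625} \approx 0.4096$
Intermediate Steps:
$S = - \frac{4}{5}$ ($S = 4 \left(- \frac{1}{5}\right) = - \frac{4}{5} \approx -0.8$)
$S^{4} = \left(- \frac{4}{5}\right)^{4} = \frac{256}{625}$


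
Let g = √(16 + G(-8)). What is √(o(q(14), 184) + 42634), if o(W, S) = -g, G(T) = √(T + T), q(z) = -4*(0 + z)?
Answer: √(42634 - 2*√(4 + I)) ≈ 206.47 - 0.001*I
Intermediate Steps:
q(z) = -4*z
G(T) = √2*√T (G(T) = √(2*T) = √2*√T)
g = √(16 + 4*I) (g = √(16 + √2*√(-8)) = √(16 + √2*(2*I*√2)) = √(16 + 4*I) ≈ 4.0307 + 0.4962*I)
o(W, S) = -2*√(4 + I)
√(o(q(14), 184) + 42634) = √(-2*√(4 + I) + 42634) = √(42634 - 2*√(4 + I))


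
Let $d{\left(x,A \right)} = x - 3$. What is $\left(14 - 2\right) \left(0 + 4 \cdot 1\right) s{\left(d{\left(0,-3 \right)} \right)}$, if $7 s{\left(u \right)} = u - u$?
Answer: $0$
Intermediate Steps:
$d{\left(x,A \right)} = -3 + x$
$s{\left(u \right)} = 0$ ($s{\left(u \right)} = \frac{u - u}{7} = \frac{1}{7} \cdot 0 = 0$)
$\left(14 - 2\right) \left(0 + 4 \cdot 1\right) s{\left(d{\left(0,-3 \right)} \right)} = \left(14 - 2\right) \left(0 + 4 \cdot 1\right) 0 = 12 \left(0 + 4\right) 0 = 12 \cdot 4 \cdot 0 = 48 \cdot 0 = 0$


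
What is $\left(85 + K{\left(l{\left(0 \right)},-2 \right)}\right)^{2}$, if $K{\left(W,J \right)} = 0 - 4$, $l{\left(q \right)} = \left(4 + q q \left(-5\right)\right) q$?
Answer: $6561$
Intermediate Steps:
$l{\left(q \right)} = q \left(4 - 5 q^{2}\right)$ ($l{\left(q \right)} = \left(4 + q^{2} \left(-5\right)\right) q = \left(4 - 5 q^{2}\right) q = q \left(4 - 5 q^{2}\right)$)
$K{\left(W,J \right)} = -4$
$\left(85 + K{\left(l{\left(0 \right)},-2 \right)}\right)^{2} = \left(85 - 4\right)^{2} = 81^{2} = 6561$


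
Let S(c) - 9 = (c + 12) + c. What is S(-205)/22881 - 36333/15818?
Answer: -76135325/32902878 ≈ -2.3139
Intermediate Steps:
S(c) = 21 + 2*c (S(c) = 9 + ((c + 12) + c) = 9 + ((12 + c) + c) = 9 + (12 + 2*c) = 21 + 2*c)
S(-205)/22881 - 36333/15818 = (21 + 2*(-205))/22881 - 36333/15818 = (21 - 410)*(1/22881) - 36333*1/15818 = -389*1/22881 - 3303/1438 = -389/22881 - 3303/1438 = -76135325/32902878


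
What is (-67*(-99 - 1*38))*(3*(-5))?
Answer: -137685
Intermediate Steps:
(-67*(-99 - 1*38))*(3*(-5)) = -67*(-99 - 38)*(-15) = -67*(-137)*(-15) = 9179*(-15) = -137685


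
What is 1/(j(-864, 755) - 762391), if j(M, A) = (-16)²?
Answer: -1/762135 ≈ -1.3121e-6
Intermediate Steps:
j(M, A) = 256
1/(j(-864, 755) - 762391) = 1/(256 - 762391) = 1/(-762135) = -1/762135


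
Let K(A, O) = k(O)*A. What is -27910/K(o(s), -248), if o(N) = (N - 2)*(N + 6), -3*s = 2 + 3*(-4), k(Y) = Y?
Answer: 125595/13888 ≈ 9.0434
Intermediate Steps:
s = 10/3 (s = -(2 + 3*(-4))/3 = -(2 - 12)/3 = -⅓*(-10) = 10/3 ≈ 3.3333)
o(N) = (-2 + N)*(6 + N)
K(A, O) = A*O (K(A, O) = O*A = A*O)
-27910/K(o(s), -248) = -27910*(-1/(248*(-12 + (10/3)² + 4*(10/3)))) = -27910*(-1/(248*(-12 + 100/9 + 40/3))) = -27910/((112/9)*(-248)) = -27910/(-27776/9) = -27910*(-9/27776) = 125595/13888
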